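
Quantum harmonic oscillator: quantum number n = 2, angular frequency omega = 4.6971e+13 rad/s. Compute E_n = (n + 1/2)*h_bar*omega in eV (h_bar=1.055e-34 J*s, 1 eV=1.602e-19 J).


E = (n + 1/2) * h_bar * omega
= (2 + 0.5) * 1.055e-34 * 4.6971e+13
= 2.5 * 4.9554e-21
= 1.2389e-20 J
= 0.0773 eV

0.0773


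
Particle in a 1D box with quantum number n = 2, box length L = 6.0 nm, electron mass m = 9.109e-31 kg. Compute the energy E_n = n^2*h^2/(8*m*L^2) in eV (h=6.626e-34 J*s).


E = n^2 * h^2 / (8 * m * L^2)
= 2^2 * (6.626e-34)^2 / (8 * 9.109e-31 * (6.0e-9)^2)
= 4 * 4.3904e-67 / (8 * 9.109e-31 * 3.6000e-17)
= 6.6942e-21 J
= 0.0418 eV

0.0418


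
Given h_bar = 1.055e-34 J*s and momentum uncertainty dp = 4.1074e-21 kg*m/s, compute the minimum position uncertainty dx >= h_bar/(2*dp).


dx = h_bar / (2 * dp)
= 1.055e-34 / (2 * 4.1074e-21)
= 1.055e-34 / 8.2148e-21
= 1.2843e-14 m

1.2843e-14


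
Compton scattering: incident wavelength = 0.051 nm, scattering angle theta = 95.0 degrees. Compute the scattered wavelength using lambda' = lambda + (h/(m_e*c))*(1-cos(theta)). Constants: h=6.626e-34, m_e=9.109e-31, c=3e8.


Compton wavelength: h/(m_e*c) = 2.4247e-12 m
d_lambda = 2.4247e-12 * (1 - cos(95.0 deg))
= 2.4247e-12 * 1.087156
= 2.6360e-12 m = 0.002636 nm
lambda' = 0.051 + 0.002636
= 0.053636 nm

0.053636


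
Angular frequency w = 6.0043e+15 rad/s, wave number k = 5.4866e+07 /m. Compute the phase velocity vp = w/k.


vp = w / k
= 6.0043e+15 / 5.4866e+07
= 1.0944e+08 m/s

1.0944e+08


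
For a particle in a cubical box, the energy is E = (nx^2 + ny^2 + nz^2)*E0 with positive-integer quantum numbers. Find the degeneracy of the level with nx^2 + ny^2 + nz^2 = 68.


Enumerate all (nx, ny, nz) with nx^2 + ny^2 + nz^2 = 68:
(4,4,6)
(4,6,4)
(6,4,4)
Total degeneracy = 3

3


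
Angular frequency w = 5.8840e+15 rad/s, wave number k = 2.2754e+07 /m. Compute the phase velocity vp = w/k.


vp = w / k
= 5.8840e+15 / 2.2754e+07
= 2.5859e+08 m/s

2.5859e+08


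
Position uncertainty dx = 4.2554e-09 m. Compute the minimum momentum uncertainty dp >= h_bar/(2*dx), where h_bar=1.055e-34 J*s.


dp = h_bar / (2 * dx)
= 1.055e-34 / (2 * 4.2554e-09)
= 1.055e-34 / 8.5108e-09
= 1.2396e-26 kg*m/s

1.2396e-26


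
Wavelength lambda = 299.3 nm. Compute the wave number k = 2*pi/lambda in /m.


k = 2 * pi / lambda
= 6.2832 / (299.3e-9)
= 6.2832 / 2.9930e-07
= 2.0993e+07 /m

2.0993e+07


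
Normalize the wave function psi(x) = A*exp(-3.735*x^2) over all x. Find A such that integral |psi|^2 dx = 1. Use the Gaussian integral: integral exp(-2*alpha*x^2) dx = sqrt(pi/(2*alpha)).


integral |psi|^2 dx = A^2 * sqrt(pi/(2*alpha)) = 1
A^2 = sqrt(2*alpha/pi)
= sqrt(2 * 3.735 / pi)
= 1.542004
A = sqrt(1.542004)
= 1.2418

1.2418


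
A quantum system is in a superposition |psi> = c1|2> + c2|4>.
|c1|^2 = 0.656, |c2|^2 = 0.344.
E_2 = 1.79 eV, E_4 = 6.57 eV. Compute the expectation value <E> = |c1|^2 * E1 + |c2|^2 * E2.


<E> = |c1|^2 * E1 + |c2|^2 * E2
= 0.656 * 1.79 + 0.344 * 6.57
= 1.1742 + 2.2601
= 3.4343 eV

3.4343


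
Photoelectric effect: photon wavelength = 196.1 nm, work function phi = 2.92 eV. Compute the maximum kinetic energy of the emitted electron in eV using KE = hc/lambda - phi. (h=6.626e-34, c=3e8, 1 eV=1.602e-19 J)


E_photon = hc / lambda
= (6.626e-34)(3e8) / (196.1e-9)
= 1.0137e-18 J
= 6.3275 eV
KE = E_photon - phi
= 6.3275 - 2.92
= 3.4075 eV

3.4075


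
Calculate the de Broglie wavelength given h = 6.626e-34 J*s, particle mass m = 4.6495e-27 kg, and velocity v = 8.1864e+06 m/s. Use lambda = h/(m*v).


lambda = h / (m * v)
= 6.626e-34 / (4.6495e-27 * 8.1864e+06)
= 6.626e-34 / 3.8063e-20
= 1.7408e-14 m

1.7408e-14


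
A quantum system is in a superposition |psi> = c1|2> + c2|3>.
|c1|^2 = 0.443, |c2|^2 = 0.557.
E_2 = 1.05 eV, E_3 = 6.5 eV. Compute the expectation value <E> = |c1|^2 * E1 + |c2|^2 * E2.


<E> = |c1|^2 * E1 + |c2|^2 * E2
= 0.443 * 1.05 + 0.557 * 6.5
= 0.4652 + 3.6205
= 4.0857 eV

4.0857


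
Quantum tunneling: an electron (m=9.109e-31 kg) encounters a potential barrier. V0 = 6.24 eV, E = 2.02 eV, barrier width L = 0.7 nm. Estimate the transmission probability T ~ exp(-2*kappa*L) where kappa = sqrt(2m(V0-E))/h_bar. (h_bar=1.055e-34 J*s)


V0 - E = 4.22 eV = 6.7604e-19 J
kappa = sqrt(2 * m * (V0-E)) / h_bar
= sqrt(2 * 9.109e-31 * 6.7604e-19) / 1.055e-34
= 1.0519e+10 /m
2*kappa*L = 2 * 1.0519e+10 * 0.7e-9
= 14.727
T = exp(-14.727) = 4.019371e-07

4.019371e-07


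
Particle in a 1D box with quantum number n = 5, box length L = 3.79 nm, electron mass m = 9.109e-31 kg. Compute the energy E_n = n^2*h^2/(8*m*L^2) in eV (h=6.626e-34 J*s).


E = n^2 * h^2 / (8 * m * L^2)
= 5^2 * (6.626e-34)^2 / (8 * 9.109e-31 * (3.79e-9)^2)
= 25 * 4.3904e-67 / (8 * 9.109e-31 * 1.4364e-17)
= 1.0486e-19 J
= 0.6545 eV

0.6545


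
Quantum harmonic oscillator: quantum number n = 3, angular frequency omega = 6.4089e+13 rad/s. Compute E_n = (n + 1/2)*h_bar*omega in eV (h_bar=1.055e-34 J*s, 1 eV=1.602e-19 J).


E = (n + 1/2) * h_bar * omega
= (3 + 0.5) * 1.055e-34 * 6.4089e+13
= 3.5 * 6.7614e-21
= 2.3665e-20 J
= 0.1477 eV

0.1477


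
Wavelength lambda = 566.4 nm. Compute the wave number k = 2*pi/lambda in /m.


k = 2 * pi / lambda
= 6.2832 / (566.4e-9)
= 6.2832 / 5.6640e-07
= 1.1093e+07 /m

1.1093e+07


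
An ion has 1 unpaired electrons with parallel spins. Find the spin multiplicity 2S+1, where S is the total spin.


Total spin S = N * (1/2) = 1 * 0.5 = 0.5
Spin multiplicity = 2S + 1
= 2 * 0.5 + 1
= 2

2


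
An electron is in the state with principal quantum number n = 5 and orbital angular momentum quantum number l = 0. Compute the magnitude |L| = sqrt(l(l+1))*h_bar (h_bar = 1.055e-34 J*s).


L = sqrt(l*(l+1)) * h_bar
= sqrt(0 * 1) * 1.055e-34
= sqrt(0) * 1.055e-34
= 0.0 * 1.055e-34
= 0.0000e+00 J*s

0.0000e+00


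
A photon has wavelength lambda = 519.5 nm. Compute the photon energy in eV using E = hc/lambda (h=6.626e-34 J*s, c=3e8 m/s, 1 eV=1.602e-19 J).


E = hc / lambda
= (6.626e-34)(3e8) / (519.5e-9)
= 1.9878e-25 / 5.1950e-07
= 3.8264e-19 J
Converting to eV: 3.8264e-19 / 1.602e-19
= 2.3885 eV

2.3885


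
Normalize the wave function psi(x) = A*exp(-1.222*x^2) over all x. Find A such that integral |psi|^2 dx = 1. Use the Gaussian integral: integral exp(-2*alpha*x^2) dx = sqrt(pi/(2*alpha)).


integral |psi|^2 dx = A^2 * sqrt(pi/(2*alpha)) = 1
A^2 = sqrt(2*alpha/pi)
= sqrt(2 * 1.222 / pi)
= 0.882014
A = sqrt(0.882014)
= 0.9392

0.9392


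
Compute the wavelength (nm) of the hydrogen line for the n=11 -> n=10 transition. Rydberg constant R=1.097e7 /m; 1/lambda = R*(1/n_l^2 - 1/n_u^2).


1/lambda = R * (1/n_l^2 - 1/n_u^2)
= 1.097e7 * (1/10^2 - 1/11^2)
= 1.097e7 * (0.01 - 0.008264)
= 1.097e7 * 0.001736
= 1.9039e+04 /m
lambda = 1 / 1.9039e+04 = 52524.2002 nm

52524.2002


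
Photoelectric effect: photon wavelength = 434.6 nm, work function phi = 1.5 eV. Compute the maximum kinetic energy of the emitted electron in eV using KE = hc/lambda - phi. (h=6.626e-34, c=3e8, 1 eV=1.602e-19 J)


E_photon = hc / lambda
= (6.626e-34)(3e8) / (434.6e-9)
= 4.5739e-19 J
= 2.8551 eV
KE = E_photon - phi
= 2.8551 - 1.5
= 1.3551 eV

1.3551


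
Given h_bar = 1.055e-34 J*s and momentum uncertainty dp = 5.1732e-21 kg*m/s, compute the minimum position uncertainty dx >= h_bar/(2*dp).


dx = h_bar / (2 * dp)
= 1.055e-34 / (2 * 5.1732e-21)
= 1.055e-34 / 1.0346e-20
= 1.0197e-14 m

1.0197e-14


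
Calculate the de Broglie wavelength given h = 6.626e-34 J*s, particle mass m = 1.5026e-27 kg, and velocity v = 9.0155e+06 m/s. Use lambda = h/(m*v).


lambda = h / (m * v)
= 6.626e-34 / (1.5026e-27 * 9.0155e+06)
= 6.626e-34 / 1.3547e-20
= 4.8912e-14 m

4.8912e-14


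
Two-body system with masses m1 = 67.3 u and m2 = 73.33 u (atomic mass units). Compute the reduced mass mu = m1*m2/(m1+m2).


mu = m1 * m2 / (m1 + m2)
= 67.3 * 73.33 / (67.3 + 73.33)
= 4935.109 / 140.63
= 35.0929 u

35.0929


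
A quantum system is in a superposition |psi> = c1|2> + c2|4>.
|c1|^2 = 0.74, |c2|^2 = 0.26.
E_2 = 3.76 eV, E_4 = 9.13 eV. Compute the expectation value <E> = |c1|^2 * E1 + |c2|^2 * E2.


<E> = |c1|^2 * E1 + |c2|^2 * E2
= 0.74 * 3.76 + 0.26 * 9.13
= 2.7824 + 2.3738
= 5.1562 eV

5.1562


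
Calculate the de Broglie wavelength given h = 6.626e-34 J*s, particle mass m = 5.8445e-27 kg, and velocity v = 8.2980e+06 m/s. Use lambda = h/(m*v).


lambda = h / (m * v)
= 6.626e-34 / (5.8445e-27 * 8.2980e+06)
= 6.626e-34 / 4.8498e-20
= 1.3663e-14 m

1.3663e-14


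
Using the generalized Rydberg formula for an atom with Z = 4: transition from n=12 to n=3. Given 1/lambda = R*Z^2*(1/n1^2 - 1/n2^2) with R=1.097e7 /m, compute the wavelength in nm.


1/lambda = R * Z^2 * (1/n1^2 - 1/n2^2)
= 1.097e7 * 4^2 * (1/3^2 - 1/12^2)
= 1.097e7 * 16 * (0.111111 - 0.006944)
= 1.8283e+07 /m
lambda = 1 / 1.8283e+07
= 54.6946 nm

54.6946


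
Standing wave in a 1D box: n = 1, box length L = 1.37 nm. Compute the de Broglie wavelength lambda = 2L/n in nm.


lambda = 2L / n
= 2 * 1.37 / 1
= 2.74 / 1
= 2.74 nm

2.74


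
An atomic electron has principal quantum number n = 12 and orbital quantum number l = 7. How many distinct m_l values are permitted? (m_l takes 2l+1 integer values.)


m_l ranges from -l to +l in integer steps
So m_l goes from -7 to +7
Count = 2l + 1 = 2*7 + 1
= 15

15


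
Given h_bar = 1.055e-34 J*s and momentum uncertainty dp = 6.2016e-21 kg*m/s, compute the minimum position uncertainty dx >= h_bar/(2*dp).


dx = h_bar / (2 * dp)
= 1.055e-34 / (2 * 6.2016e-21)
= 1.055e-34 / 1.2403e-20
= 8.5059e-15 m

8.5059e-15


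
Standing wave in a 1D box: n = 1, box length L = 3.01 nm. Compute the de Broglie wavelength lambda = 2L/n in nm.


lambda = 2L / n
= 2 * 3.01 / 1
= 6.02 / 1
= 6.02 nm

6.02


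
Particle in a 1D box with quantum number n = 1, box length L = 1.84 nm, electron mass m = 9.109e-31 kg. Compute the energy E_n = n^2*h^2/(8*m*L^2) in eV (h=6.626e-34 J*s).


E = n^2 * h^2 / (8 * m * L^2)
= 1^2 * (6.626e-34)^2 / (8 * 9.109e-31 * (1.84e-9)^2)
= 1 * 4.3904e-67 / (8 * 9.109e-31 * 3.3856e-18)
= 1.7795e-20 J
= 0.1111 eV

0.1111


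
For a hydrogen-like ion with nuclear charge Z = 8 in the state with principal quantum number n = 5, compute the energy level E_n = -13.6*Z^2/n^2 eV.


E_n = -13.6 * Z^2 / n^2
= -13.6 * 8^2 / 5^2
= -13.6 * 64 / 25
= -34.816 eV

-34.816


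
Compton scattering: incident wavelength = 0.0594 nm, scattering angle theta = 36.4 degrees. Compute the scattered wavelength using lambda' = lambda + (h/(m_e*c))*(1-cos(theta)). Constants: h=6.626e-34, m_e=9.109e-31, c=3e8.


Compton wavelength: h/(m_e*c) = 2.4247e-12 m
d_lambda = 2.4247e-12 * (1 - cos(36.4 deg))
= 2.4247e-12 * 0.195106
= 4.7308e-13 m = 0.000473 nm
lambda' = 0.0594 + 0.000473
= 0.059873 nm

0.059873


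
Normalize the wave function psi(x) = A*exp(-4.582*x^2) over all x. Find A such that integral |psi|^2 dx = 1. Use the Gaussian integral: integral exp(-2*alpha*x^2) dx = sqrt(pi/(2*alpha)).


integral |psi|^2 dx = A^2 * sqrt(pi/(2*alpha)) = 1
A^2 = sqrt(2*alpha/pi)
= sqrt(2 * 4.582 / pi)
= 1.70792
A = sqrt(1.70792)
= 1.3069

1.3069


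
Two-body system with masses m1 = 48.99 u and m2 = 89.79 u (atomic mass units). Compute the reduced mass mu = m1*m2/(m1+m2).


mu = m1 * m2 / (m1 + m2)
= 48.99 * 89.79 / (48.99 + 89.79)
= 4398.8121 / 138.78
= 31.6963 u

31.6963


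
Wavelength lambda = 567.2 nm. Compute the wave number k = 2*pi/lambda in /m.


k = 2 * pi / lambda
= 6.2832 / (567.2e-9)
= 6.2832 / 5.6720e-07
= 1.1078e+07 /m

1.1078e+07


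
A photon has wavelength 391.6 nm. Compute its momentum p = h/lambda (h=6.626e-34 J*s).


p = h / lambda
= 6.626e-34 / (391.6e-9)
= 6.626e-34 / 3.9160e-07
= 1.6920e-27 kg*m/s

1.6920e-27


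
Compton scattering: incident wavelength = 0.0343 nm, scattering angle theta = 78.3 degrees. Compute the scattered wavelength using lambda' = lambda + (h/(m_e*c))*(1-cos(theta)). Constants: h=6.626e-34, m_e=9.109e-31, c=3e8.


Compton wavelength: h/(m_e*c) = 2.4247e-12 m
d_lambda = 2.4247e-12 * (1 - cos(78.3 deg))
= 2.4247e-12 * 0.797213
= 1.9330e-12 m = 0.001933 nm
lambda' = 0.0343 + 0.001933
= 0.036233 nm

0.036233


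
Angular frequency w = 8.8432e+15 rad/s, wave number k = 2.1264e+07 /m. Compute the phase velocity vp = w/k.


vp = w / k
= 8.8432e+15 / 2.1264e+07
= 4.1588e+08 m/s

4.1588e+08


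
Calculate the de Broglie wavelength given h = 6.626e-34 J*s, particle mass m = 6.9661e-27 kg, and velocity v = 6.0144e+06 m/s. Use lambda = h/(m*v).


lambda = h / (m * v)
= 6.626e-34 / (6.9661e-27 * 6.0144e+06)
= 6.626e-34 / 4.1897e-20
= 1.5815e-14 m

1.5815e-14


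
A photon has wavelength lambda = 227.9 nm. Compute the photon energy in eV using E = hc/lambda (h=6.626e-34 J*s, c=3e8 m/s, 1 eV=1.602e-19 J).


E = hc / lambda
= (6.626e-34)(3e8) / (227.9e-9)
= 1.9878e-25 / 2.2790e-07
= 8.7222e-19 J
Converting to eV: 8.7222e-19 / 1.602e-19
= 5.4446 eV

5.4446


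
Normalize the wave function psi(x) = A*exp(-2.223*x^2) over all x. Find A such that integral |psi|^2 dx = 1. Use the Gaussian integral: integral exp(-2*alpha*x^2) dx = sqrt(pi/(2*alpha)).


integral |psi|^2 dx = A^2 * sqrt(pi/(2*alpha)) = 1
A^2 = sqrt(2*alpha/pi)
= sqrt(2 * 2.223 / pi)
= 1.189624
A = sqrt(1.189624)
= 1.0907

1.0907


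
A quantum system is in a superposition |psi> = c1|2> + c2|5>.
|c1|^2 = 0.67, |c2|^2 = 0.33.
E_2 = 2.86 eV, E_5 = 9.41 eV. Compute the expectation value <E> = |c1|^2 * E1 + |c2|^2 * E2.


<E> = |c1|^2 * E1 + |c2|^2 * E2
= 0.67 * 2.86 + 0.33 * 9.41
= 1.9162 + 3.1053
= 5.0215 eV

5.0215


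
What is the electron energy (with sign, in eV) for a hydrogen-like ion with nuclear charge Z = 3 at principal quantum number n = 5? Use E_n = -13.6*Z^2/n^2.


E_n = -13.6 * Z^2 / n^2
= -13.6 * 3^2 / 5^2
= -13.6 * 9 / 25
= -4.896 eV

-4.896


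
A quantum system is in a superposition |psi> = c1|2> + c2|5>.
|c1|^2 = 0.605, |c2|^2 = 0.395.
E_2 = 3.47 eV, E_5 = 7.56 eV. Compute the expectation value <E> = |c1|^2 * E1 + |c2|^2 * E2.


<E> = |c1|^2 * E1 + |c2|^2 * E2
= 0.605 * 3.47 + 0.395 * 7.56
= 2.0994 + 2.9862
= 5.0856 eV

5.0856


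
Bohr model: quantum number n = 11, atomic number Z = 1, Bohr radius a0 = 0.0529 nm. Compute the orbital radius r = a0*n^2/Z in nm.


r = a0 * n^2 / Z
= 0.0529 * 11^2 / 1
= 0.0529 * 121 / 1
= 6.4009 nm

6.4009


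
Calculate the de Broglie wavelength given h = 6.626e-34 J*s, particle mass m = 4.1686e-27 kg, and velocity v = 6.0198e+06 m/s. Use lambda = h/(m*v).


lambda = h / (m * v)
= 6.626e-34 / (4.1686e-27 * 6.0198e+06)
= 6.626e-34 / 2.5094e-20
= 2.6405e-14 m

2.6405e-14


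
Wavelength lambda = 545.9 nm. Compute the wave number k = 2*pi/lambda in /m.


k = 2 * pi / lambda
= 6.2832 / (545.9e-9)
= 6.2832 / 5.4590e-07
= 1.1510e+07 /m

1.1510e+07


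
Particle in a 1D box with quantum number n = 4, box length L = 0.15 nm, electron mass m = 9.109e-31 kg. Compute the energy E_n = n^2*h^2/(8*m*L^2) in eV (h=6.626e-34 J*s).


E = n^2 * h^2 / (8 * m * L^2)
= 4^2 * (6.626e-34)^2 / (8 * 9.109e-31 * (0.15e-9)^2)
= 16 * 4.3904e-67 / (8 * 9.109e-31 * 2.2500e-20)
= 4.2843e-17 J
= 267.4343 eV

267.4343


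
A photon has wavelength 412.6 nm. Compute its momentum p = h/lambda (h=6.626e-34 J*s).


p = h / lambda
= 6.626e-34 / (412.6e-9)
= 6.626e-34 / 4.1260e-07
= 1.6059e-27 kg*m/s

1.6059e-27


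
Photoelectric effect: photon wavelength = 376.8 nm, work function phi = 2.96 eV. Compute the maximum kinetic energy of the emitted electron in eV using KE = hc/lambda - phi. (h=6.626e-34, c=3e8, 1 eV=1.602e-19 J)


E_photon = hc / lambda
= (6.626e-34)(3e8) / (376.8e-9)
= 5.2755e-19 J
= 3.2931 eV
KE = E_photon - phi
= 3.2931 - 2.96
= 0.3331 eV

0.3331


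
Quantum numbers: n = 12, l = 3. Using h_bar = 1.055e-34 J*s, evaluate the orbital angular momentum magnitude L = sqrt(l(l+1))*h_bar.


L = sqrt(l*(l+1)) * h_bar
= sqrt(3 * 4) * 1.055e-34
= sqrt(12) * 1.055e-34
= 3.4641 * 1.055e-34
= 3.6546e-34 J*s

3.6546e-34


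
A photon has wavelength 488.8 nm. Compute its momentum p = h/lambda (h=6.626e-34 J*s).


p = h / lambda
= 6.626e-34 / (488.8e-9)
= 6.626e-34 / 4.8880e-07
= 1.3556e-27 kg*m/s

1.3556e-27


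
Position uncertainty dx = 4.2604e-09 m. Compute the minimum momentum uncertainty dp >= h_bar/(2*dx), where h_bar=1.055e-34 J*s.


dp = h_bar / (2 * dx)
= 1.055e-34 / (2 * 4.2604e-09)
= 1.055e-34 / 8.5208e-09
= 1.2381e-26 kg*m/s

1.2381e-26


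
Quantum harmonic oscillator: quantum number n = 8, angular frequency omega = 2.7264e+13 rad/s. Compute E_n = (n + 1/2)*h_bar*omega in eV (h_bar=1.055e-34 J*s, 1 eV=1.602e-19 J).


E = (n + 1/2) * h_bar * omega
= (8 + 0.5) * 1.055e-34 * 2.7264e+13
= 8.5 * 2.8764e-21
= 2.4449e-20 J
= 0.1526 eV

0.1526


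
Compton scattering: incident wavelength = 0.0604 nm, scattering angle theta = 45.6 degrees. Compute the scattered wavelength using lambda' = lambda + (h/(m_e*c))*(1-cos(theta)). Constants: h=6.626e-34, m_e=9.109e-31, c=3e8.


Compton wavelength: h/(m_e*c) = 2.4247e-12 m
d_lambda = 2.4247e-12 * (1 - cos(45.6 deg))
= 2.4247e-12 * 0.300337
= 7.2823e-13 m = 0.000728 nm
lambda' = 0.0604 + 0.000728
= 0.061128 nm

0.061128


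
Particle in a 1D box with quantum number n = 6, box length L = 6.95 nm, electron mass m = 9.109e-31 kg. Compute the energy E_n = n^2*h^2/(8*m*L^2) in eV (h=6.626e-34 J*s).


E = n^2 * h^2 / (8 * m * L^2)
= 6^2 * (6.626e-34)^2 / (8 * 9.109e-31 * (6.95e-9)^2)
= 36 * 4.3904e-67 / (8 * 9.109e-31 * 4.8303e-17)
= 4.4903e-20 J
= 0.2803 eV

0.2803


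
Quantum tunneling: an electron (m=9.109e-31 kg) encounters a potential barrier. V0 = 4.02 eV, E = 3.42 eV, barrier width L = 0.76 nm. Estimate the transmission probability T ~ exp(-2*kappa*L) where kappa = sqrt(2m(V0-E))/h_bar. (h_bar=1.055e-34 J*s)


V0 - E = 0.6 eV = 9.6120e-20 J
kappa = sqrt(2 * m * (V0-E)) / h_bar
= sqrt(2 * 9.109e-31 * 9.6120e-20) / 1.055e-34
= 3.9665e+09 /m
2*kappa*L = 2 * 3.9665e+09 * 0.76e-9
= 6.029
T = exp(-6.029) = 2.407798e-03

2.407798e-03


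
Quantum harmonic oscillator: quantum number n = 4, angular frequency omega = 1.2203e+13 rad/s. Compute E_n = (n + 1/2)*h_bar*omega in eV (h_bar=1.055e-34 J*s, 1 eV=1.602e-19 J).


E = (n + 1/2) * h_bar * omega
= (4 + 0.5) * 1.055e-34 * 1.2203e+13
= 4.5 * 1.2874e-21
= 5.7934e-21 J
= 0.0362 eV

0.0362


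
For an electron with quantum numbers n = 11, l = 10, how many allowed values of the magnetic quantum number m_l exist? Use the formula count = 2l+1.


m_l ranges from -l to +l in integer steps
So m_l goes from -10 to +10
Count = 2l + 1 = 2*10 + 1
= 21

21


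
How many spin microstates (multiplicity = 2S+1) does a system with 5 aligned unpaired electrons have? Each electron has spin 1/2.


Total spin S = N * (1/2) = 5 * 0.5 = 2.5
Spin multiplicity = 2S + 1
= 2 * 2.5 + 1
= 6

6


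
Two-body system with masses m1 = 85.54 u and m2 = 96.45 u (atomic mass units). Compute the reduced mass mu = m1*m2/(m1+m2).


mu = m1 * m2 / (m1 + m2)
= 85.54 * 96.45 / (85.54 + 96.45)
= 8250.333 / 181.99
= 45.334 u

45.334


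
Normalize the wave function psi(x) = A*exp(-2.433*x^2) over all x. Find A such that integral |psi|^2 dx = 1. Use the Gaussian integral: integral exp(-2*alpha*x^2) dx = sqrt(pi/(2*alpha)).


integral |psi|^2 dx = A^2 * sqrt(pi/(2*alpha)) = 1
A^2 = sqrt(2*alpha/pi)
= sqrt(2 * 2.433 / pi)
= 1.244546
A = sqrt(1.244546)
= 1.1156

1.1156


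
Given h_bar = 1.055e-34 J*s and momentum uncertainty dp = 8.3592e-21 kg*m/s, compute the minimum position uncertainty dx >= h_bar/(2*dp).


dx = h_bar / (2 * dp)
= 1.055e-34 / (2 * 8.3592e-21)
= 1.055e-34 / 1.6718e-20
= 6.3104e-15 m

6.3104e-15


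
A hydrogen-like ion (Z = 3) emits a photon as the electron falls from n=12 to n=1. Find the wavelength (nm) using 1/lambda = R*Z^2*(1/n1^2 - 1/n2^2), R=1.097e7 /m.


1/lambda = R * Z^2 * (1/n1^2 - 1/n2^2)
= 1.097e7 * 3^2 * (1/1^2 - 1/12^2)
= 1.097e7 * 9 * (1.0 - 0.006944)
= 9.8044e+07 /m
lambda = 1 / 9.8044e+07
= 10.1995 nm

10.1995


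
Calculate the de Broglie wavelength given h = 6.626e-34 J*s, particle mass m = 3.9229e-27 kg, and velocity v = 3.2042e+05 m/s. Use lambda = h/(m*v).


lambda = h / (m * v)
= 6.626e-34 / (3.9229e-27 * 3.2042e+05)
= 6.626e-34 / 1.2570e-21
= 5.2714e-13 m

5.2714e-13


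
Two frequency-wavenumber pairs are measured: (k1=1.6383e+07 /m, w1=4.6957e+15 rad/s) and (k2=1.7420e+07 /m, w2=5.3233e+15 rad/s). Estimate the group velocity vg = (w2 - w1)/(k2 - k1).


vg = (w2 - w1) / (k2 - k1)
= (5.3233e+15 - 4.6957e+15) / (1.7420e+07 - 1.6383e+07)
= 6.2760e+14 / 1.0370e+06
= 6.0521e+08 m/s

6.0521e+08


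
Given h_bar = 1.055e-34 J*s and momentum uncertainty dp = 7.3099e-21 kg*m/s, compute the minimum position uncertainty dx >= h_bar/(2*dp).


dx = h_bar / (2 * dp)
= 1.055e-34 / (2 * 7.3099e-21)
= 1.055e-34 / 1.4620e-20
= 7.2162e-15 m

7.2162e-15


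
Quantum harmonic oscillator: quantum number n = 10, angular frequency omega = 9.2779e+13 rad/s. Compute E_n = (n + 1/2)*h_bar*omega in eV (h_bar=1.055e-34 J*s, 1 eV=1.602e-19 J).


E = (n + 1/2) * h_bar * omega
= (10 + 0.5) * 1.055e-34 * 9.2779e+13
= 10.5 * 9.7882e-21
= 1.0278e-19 J
= 0.6415 eV

0.6415


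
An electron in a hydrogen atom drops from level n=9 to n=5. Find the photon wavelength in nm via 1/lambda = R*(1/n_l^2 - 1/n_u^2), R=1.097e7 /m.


1/lambda = R * (1/n_l^2 - 1/n_u^2)
= 1.097e7 * (1/5^2 - 1/9^2)
= 1.097e7 * (0.04 - 0.012346)
= 1.097e7 * 0.027654
= 3.0337e+05 /m
lambda = 1 / 3.0337e+05 = 3296.3276 nm

3296.3276


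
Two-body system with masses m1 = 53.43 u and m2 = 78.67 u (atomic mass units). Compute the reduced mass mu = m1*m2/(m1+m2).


mu = m1 * m2 / (m1 + m2)
= 53.43 * 78.67 / (53.43 + 78.67)
= 4203.3381 / 132.1
= 31.8194 u

31.8194


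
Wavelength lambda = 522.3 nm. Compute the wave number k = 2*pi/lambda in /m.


k = 2 * pi / lambda
= 6.2832 / (522.3e-9)
= 6.2832 / 5.2230e-07
= 1.2030e+07 /m

1.2030e+07


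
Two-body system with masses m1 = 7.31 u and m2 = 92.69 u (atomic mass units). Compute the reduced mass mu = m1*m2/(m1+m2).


mu = m1 * m2 / (m1 + m2)
= 7.31 * 92.69 / (7.31 + 92.69)
= 677.5639 / 100.0
= 6.7756 u

6.7756


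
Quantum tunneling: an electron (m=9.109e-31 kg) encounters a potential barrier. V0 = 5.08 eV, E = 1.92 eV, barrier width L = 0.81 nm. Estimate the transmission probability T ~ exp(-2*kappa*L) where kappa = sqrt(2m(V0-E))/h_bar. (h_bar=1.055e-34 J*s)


V0 - E = 3.16 eV = 5.0623e-19 J
kappa = sqrt(2 * m * (V0-E)) / h_bar
= sqrt(2 * 9.109e-31 * 5.0623e-19) / 1.055e-34
= 9.1028e+09 /m
2*kappa*L = 2 * 9.1028e+09 * 0.81e-9
= 14.7465
T = exp(-14.7465) = 3.941803e-07

3.941803e-07


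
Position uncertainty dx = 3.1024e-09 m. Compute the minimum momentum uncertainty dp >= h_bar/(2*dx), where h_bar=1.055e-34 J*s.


dp = h_bar / (2 * dx)
= 1.055e-34 / (2 * 3.1024e-09)
= 1.055e-34 / 6.2048e-09
= 1.7003e-26 kg*m/s

1.7003e-26


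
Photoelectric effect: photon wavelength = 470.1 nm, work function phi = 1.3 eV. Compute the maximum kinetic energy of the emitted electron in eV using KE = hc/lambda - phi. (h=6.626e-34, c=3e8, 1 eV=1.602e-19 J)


E_photon = hc / lambda
= (6.626e-34)(3e8) / (470.1e-9)
= 4.2285e-19 J
= 2.6395 eV
KE = E_photon - phi
= 2.6395 - 1.3
= 1.3395 eV

1.3395


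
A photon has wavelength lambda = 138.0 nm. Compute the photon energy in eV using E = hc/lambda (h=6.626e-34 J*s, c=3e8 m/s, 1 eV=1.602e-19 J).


E = hc / lambda
= (6.626e-34)(3e8) / (138.0e-9)
= 1.9878e-25 / 1.3800e-07
= 1.4404e-18 J
Converting to eV: 1.4404e-18 / 1.602e-19
= 8.9915 eV

8.9915


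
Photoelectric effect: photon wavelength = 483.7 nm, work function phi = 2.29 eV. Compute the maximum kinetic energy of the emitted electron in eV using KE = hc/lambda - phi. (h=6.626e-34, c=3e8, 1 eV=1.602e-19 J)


E_photon = hc / lambda
= (6.626e-34)(3e8) / (483.7e-9)
= 4.1096e-19 J
= 2.5653 eV
KE = E_photon - phi
= 2.5653 - 2.29
= 0.2753 eV

0.2753


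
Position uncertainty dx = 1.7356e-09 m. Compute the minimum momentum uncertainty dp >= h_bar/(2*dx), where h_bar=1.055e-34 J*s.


dp = h_bar / (2 * dx)
= 1.055e-34 / (2 * 1.7356e-09)
= 1.055e-34 / 3.4712e-09
= 3.0393e-26 kg*m/s

3.0393e-26


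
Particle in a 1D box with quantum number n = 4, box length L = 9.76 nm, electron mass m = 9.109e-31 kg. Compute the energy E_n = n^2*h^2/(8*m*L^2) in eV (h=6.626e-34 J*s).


E = n^2 * h^2 / (8 * m * L^2)
= 4^2 * (6.626e-34)^2 / (8 * 9.109e-31 * (9.76e-9)^2)
= 16 * 4.3904e-67 / (8 * 9.109e-31 * 9.5258e-17)
= 1.0120e-20 J
= 0.0632 eV

0.0632


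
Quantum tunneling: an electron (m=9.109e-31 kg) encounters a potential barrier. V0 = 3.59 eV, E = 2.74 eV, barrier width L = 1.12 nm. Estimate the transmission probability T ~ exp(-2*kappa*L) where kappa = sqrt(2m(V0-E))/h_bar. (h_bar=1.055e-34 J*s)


V0 - E = 0.85 eV = 1.3617e-19 J
kappa = sqrt(2 * m * (V0-E)) / h_bar
= sqrt(2 * 9.109e-31 * 1.3617e-19) / 1.055e-34
= 4.7211e+09 /m
2*kappa*L = 2 * 4.7211e+09 * 1.12e-9
= 10.5752
T = exp(-10.5752) = 2.554287e-05

2.554287e-05


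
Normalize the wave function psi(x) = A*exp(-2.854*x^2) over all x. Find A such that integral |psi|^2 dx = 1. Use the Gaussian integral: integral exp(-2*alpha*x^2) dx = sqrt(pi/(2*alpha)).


integral |psi|^2 dx = A^2 * sqrt(pi/(2*alpha)) = 1
A^2 = sqrt(2*alpha/pi)
= sqrt(2 * 2.854 / pi)
= 1.347929
A = sqrt(1.347929)
= 1.161

1.161


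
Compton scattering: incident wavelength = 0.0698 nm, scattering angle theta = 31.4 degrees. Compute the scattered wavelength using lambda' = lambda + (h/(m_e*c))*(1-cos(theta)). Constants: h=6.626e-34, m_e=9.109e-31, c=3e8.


Compton wavelength: h/(m_e*c) = 2.4247e-12 m
d_lambda = 2.4247e-12 * (1 - cos(31.4 deg))
= 2.4247e-12 * 0.146449
= 3.5510e-13 m = 0.000355 nm
lambda' = 0.0698 + 0.000355
= 0.070155 nm

0.070155


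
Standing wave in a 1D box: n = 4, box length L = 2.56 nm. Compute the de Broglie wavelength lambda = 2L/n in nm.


lambda = 2L / n
= 2 * 2.56 / 4
= 5.12 / 4
= 1.28 nm

1.28


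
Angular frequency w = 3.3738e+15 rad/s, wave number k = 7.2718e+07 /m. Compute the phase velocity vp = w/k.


vp = w / k
= 3.3738e+15 / 7.2718e+07
= 4.6396e+07 m/s

4.6396e+07


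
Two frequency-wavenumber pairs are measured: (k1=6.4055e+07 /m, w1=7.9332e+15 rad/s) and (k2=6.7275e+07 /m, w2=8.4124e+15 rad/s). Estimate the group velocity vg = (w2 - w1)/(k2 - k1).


vg = (w2 - w1) / (k2 - k1)
= (8.4124e+15 - 7.9332e+15) / (6.7275e+07 - 6.4055e+07)
= 4.7920e+14 / 3.2200e+06
= 1.4882e+08 m/s

1.4882e+08


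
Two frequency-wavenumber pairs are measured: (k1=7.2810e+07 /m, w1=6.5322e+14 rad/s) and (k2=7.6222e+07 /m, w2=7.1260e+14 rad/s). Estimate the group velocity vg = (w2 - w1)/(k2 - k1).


vg = (w2 - w1) / (k2 - k1)
= (7.1260e+14 - 6.5322e+14) / (7.6222e+07 - 7.2810e+07)
= 5.9380e+13 / 3.4120e+06
= 1.7403e+07 m/s

1.7403e+07


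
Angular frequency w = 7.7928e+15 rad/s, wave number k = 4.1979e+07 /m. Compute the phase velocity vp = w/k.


vp = w / k
= 7.7928e+15 / 4.1979e+07
= 1.8564e+08 m/s

1.8564e+08


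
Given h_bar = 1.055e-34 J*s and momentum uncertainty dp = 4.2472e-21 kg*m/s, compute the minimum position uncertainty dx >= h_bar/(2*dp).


dx = h_bar / (2 * dp)
= 1.055e-34 / (2 * 4.2472e-21)
= 1.055e-34 / 8.4944e-21
= 1.2420e-14 m

1.2420e-14


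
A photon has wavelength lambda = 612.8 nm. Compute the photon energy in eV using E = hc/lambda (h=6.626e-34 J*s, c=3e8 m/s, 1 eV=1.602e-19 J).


E = hc / lambda
= (6.626e-34)(3e8) / (612.8e-9)
= 1.9878e-25 / 6.1280e-07
= 3.2438e-19 J
Converting to eV: 3.2438e-19 / 1.602e-19
= 2.0248 eV

2.0248


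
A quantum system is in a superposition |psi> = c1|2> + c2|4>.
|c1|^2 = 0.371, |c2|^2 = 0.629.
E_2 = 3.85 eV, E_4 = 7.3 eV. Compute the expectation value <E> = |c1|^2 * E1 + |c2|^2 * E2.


<E> = |c1|^2 * E1 + |c2|^2 * E2
= 0.371 * 3.85 + 0.629 * 7.3
= 1.4284 + 4.5917
= 6.0201 eV

6.0201


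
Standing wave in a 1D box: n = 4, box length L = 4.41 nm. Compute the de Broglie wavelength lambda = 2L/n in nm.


lambda = 2L / n
= 2 * 4.41 / 4
= 8.82 / 4
= 2.205 nm

2.205


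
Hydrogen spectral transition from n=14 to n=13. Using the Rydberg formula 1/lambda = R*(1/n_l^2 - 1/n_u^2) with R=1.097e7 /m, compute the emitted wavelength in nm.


1/lambda = R * (1/n_l^2 - 1/n_u^2)
= 1.097e7 * (1/13^2 - 1/14^2)
= 1.097e7 * (0.005917 - 0.005102)
= 1.097e7 * 0.000815
= 8.9419e+03 /m
lambda = 1 / 8.9419e+03 = 111833.6203 nm

111833.6203


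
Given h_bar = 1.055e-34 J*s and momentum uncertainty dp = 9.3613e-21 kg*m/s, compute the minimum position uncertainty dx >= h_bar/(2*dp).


dx = h_bar / (2 * dp)
= 1.055e-34 / (2 * 9.3613e-21)
= 1.055e-34 / 1.8723e-20
= 5.6349e-15 m

5.6349e-15


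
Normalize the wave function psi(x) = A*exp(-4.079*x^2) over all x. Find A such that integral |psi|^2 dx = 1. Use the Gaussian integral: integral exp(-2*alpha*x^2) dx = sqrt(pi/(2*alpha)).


integral |psi|^2 dx = A^2 * sqrt(pi/(2*alpha)) = 1
A^2 = sqrt(2*alpha/pi)
= sqrt(2 * 4.079 / pi)
= 1.61145
A = sqrt(1.61145)
= 1.2694

1.2694


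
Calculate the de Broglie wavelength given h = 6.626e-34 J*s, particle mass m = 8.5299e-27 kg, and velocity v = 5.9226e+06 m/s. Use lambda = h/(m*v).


lambda = h / (m * v)
= 6.626e-34 / (8.5299e-27 * 5.9226e+06)
= 6.626e-34 / 5.0519e-20
= 1.3116e-14 m

1.3116e-14


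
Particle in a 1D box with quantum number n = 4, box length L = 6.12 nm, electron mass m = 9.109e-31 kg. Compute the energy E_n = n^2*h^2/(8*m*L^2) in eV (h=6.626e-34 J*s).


E = n^2 * h^2 / (8 * m * L^2)
= 4^2 * (6.626e-34)^2 / (8 * 9.109e-31 * (6.12e-9)^2)
= 16 * 4.3904e-67 / (8 * 9.109e-31 * 3.7454e-17)
= 2.5737e-20 J
= 0.1607 eV

0.1607


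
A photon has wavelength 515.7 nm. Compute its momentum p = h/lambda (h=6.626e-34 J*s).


p = h / lambda
= 6.626e-34 / (515.7e-9)
= 6.626e-34 / 5.1570e-07
= 1.2849e-27 kg*m/s

1.2849e-27


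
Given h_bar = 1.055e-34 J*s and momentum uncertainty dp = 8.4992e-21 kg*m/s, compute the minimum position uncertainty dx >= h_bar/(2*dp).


dx = h_bar / (2 * dp)
= 1.055e-34 / (2 * 8.4992e-21)
= 1.055e-34 / 1.6998e-20
= 6.2065e-15 m

6.2065e-15


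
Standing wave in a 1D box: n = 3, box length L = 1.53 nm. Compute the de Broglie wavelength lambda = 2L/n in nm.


lambda = 2L / n
= 2 * 1.53 / 3
= 3.06 / 3
= 1.02 nm

1.02


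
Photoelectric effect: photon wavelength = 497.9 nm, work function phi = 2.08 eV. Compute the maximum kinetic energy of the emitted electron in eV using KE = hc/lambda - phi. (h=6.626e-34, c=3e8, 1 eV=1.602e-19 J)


E_photon = hc / lambda
= (6.626e-34)(3e8) / (497.9e-9)
= 3.9924e-19 J
= 2.4921 eV
KE = E_photon - phi
= 2.4921 - 2.08
= 0.4121 eV

0.4121


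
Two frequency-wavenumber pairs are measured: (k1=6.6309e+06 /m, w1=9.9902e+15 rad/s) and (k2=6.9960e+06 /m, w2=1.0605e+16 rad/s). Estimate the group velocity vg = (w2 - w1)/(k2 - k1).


vg = (w2 - w1) / (k2 - k1)
= (1.0605e+16 - 9.9902e+15) / (6.9960e+06 - 6.6309e+06)
= 6.1480e+14 / 3.6510e+05
= 1.6839e+09 m/s

1.6839e+09


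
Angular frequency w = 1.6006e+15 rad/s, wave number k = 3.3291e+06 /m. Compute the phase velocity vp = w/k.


vp = w / k
= 1.6006e+15 / 3.3291e+06
= 4.8079e+08 m/s

4.8079e+08


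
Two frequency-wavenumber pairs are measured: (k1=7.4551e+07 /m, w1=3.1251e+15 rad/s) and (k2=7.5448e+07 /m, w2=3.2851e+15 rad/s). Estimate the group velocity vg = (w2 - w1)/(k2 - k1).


vg = (w2 - w1) / (k2 - k1)
= (3.2851e+15 - 3.1251e+15) / (7.5448e+07 - 7.4551e+07)
= 1.6000e+14 / 8.9700e+05
= 1.7837e+08 m/s

1.7837e+08


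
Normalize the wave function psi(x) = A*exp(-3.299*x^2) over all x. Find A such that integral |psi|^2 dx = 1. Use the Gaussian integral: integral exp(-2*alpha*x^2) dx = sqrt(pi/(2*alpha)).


integral |psi|^2 dx = A^2 * sqrt(pi/(2*alpha)) = 1
A^2 = sqrt(2*alpha/pi)
= sqrt(2 * 3.299 / pi)
= 1.44921
A = sqrt(1.44921)
= 1.2038

1.2038


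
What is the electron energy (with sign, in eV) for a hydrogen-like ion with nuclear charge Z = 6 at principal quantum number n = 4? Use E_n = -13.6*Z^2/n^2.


E_n = -13.6 * Z^2 / n^2
= -13.6 * 6^2 / 4^2
= -13.6 * 36 / 16
= -30.6 eV

-30.6


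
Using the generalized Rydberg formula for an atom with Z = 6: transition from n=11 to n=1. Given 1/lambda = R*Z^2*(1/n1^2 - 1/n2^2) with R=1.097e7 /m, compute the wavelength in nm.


1/lambda = R * Z^2 * (1/n1^2 - 1/n2^2)
= 1.097e7 * 6^2 * (1/1^2 - 1/11^2)
= 1.097e7 * 36 * (1.0 - 0.008264)
= 3.9166e+08 /m
lambda = 1 / 3.9166e+08
= 2.5533 nm

2.5533


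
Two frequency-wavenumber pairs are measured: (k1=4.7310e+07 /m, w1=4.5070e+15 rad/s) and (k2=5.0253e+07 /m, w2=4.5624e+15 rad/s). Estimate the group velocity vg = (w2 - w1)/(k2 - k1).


vg = (w2 - w1) / (k2 - k1)
= (4.5624e+15 - 4.5070e+15) / (5.0253e+07 - 4.7310e+07)
= 5.5400e+13 / 2.9430e+06
= 1.8824e+07 m/s

1.8824e+07


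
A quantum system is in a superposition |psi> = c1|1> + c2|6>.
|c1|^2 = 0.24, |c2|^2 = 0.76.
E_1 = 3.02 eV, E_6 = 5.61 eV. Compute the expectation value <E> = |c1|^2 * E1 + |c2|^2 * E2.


<E> = |c1|^2 * E1 + |c2|^2 * E2
= 0.24 * 3.02 + 0.76 * 5.61
= 0.7248 + 4.2636
= 4.9884 eV

4.9884


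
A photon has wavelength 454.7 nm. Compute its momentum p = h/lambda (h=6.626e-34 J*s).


p = h / lambda
= 6.626e-34 / (454.7e-9)
= 6.626e-34 / 4.5470e-07
= 1.4572e-27 kg*m/s

1.4572e-27


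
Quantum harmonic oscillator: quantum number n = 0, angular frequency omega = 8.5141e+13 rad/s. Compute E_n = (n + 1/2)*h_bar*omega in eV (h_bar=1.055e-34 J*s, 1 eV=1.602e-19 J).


E = (n + 1/2) * h_bar * omega
= (0 + 0.5) * 1.055e-34 * 8.5141e+13
= 0.5 * 8.9824e-21
= 4.4912e-21 J
= 0.028 eV

0.028


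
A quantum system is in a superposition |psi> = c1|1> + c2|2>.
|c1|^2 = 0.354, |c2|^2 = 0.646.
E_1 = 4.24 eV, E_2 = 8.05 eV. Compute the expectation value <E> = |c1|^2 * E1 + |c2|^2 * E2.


<E> = |c1|^2 * E1 + |c2|^2 * E2
= 0.354 * 4.24 + 0.646 * 8.05
= 1.501 + 5.2003
= 6.7013 eV

6.7013


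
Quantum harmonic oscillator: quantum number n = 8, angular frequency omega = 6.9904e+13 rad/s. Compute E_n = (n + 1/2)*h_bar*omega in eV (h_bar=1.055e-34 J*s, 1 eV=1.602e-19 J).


E = (n + 1/2) * h_bar * omega
= (8 + 0.5) * 1.055e-34 * 6.9904e+13
= 8.5 * 7.3749e-21
= 6.2686e-20 J
= 0.3913 eV

0.3913


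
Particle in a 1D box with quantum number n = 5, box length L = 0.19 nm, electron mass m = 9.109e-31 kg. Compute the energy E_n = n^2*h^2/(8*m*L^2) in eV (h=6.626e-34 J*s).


E = n^2 * h^2 / (8 * m * L^2)
= 5^2 * (6.626e-34)^2 / (8 * 9.109e-31 * (0.19e-9)^2)
= 25 * 4.3904e-67 / (8 * 9.109e-31 * 3.6100e-20)
= 4.1723e-17 J
= 260.4429 eV

260.4429


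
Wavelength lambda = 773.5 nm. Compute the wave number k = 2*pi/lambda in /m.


k = 2 * pi / lambda
= 6.2832 / (773.5e-9)
= 6.2832 / 7.7350e-07
= 8.1231e+06 /m

8.1231e+06


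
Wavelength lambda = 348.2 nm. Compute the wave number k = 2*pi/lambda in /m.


k = 2 * pi / lambda
= 6.2832 / (348.2e-9)
= 6.2832 / 3.4820e-07
= 1.8045e+07 /m

1.8045e+07


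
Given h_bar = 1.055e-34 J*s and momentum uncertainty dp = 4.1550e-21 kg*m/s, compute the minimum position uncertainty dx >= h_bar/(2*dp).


dx = h_bar / (2 * dp)
= 1.055e-34 / (2 * 4.1550e-21)
= 1.055e-34 / 8.3100e-21
= 1.2696e-14 m

1.2696e-14


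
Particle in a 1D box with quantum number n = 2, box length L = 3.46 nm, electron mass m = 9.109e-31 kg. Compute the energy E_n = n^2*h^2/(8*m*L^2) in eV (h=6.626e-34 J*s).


E = n^2 * h^2 / (8 * m * L^2)
= 2^2 * (6.626e-34)^2 / (8 * 9.109e-31 * (3.46e-9)^2)
= 4 * 4.3904e-67 / (8 * 9.109e-31 * 1.1972e-17)
= 2.0130e-20 J
= 0.1257 eV

0.1257


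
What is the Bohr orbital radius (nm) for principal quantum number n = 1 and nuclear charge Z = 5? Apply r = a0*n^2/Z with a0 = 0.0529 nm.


r = a0 * n^2 / Z
= 0.0529 * 1^2 / 5
= 0.0529 * 1 / 5
= 0.0106 nm

0.0106


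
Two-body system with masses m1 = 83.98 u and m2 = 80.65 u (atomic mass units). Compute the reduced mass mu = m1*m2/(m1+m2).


mu = m1 * m2 / (m1 + m2)
= 83.98 * 80.65 / (83.98 + 80.65)
= 6772.987 / 164.63
= 41.1407 u

41.1407


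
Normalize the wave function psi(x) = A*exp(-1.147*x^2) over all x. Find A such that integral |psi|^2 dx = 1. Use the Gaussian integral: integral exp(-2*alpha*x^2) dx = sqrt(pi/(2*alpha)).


integral |psi|^2 dx = A^2 * sqrt(pi/(2*alpha)) = 1
A^2 = sqrt(2*alpha/pi)
= sqrt(2 * 1.147 / pi)
= 0.854519
A = sqrt(0.854519)
= 0.9244

0.9244


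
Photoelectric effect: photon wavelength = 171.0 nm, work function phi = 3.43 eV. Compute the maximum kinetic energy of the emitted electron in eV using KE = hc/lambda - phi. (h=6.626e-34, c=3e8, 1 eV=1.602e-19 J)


E_photon = hc / lambda
= (6.626e-34)(3e8) / (171.0e-9)
= 1.1625e-18 J
= 7.2563 eV
KE = E_photon - phi
= 7.2563 - 3.43
= 3.8263 eV

3.8263


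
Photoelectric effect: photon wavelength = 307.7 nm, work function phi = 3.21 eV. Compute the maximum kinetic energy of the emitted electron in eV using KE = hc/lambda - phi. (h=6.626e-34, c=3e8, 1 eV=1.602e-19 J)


E_photon = hc / lambda
= (6.626e-34)(3e8) / (307.7e-9)
= 6.4602e-19 J
= 4.0326 eV
KE = E_photon - phi
= 4.0326 - 3.21
= 0.8226 eV

0.8226


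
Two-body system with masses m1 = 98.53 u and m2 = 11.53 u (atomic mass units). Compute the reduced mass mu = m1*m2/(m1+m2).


mu = m1 * m2 / (m1 + m2)
= 98.53 * 11.53 / (98.53 + 11.53)
= 1136.0509 / 110.06
= 10.3221 u

10.3221


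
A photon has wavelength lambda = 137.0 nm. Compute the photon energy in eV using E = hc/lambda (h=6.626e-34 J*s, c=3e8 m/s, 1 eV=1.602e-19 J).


E = hc / lambda
= (6.626e-34)(3e8) / (137.0e-9)
= 1.9878e-25 / 1.3700e-07
= 1.4509e-18 J
Converting to eV: 1.4509e-18 / 1.602e-19
= 9.0571 eV

9.0571


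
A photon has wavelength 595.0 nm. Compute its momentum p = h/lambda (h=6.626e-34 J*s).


p = h / lambda
= 6.626e-34 / (595.0e-9)
= 6.626e-34 / 5.9500e-07
= 1.1136e-27 kg*m/s

1.1136e-27


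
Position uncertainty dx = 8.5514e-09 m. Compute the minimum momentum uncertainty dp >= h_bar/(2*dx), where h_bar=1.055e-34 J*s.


dp = h_bar / (2 * dx)
= 1.055e-34 / (2 * 8.5514e-09)
= 1.055e-34 / 1.7103e-08
= 6.1686e-27 kg*m/s

6.1686e-27


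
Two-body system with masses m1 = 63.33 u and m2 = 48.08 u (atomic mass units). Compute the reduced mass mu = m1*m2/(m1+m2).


mu = m1 * m2 / (m1 + m2)
= 63.33 * 48.08 / (63.33 + 48.08)
= 3044.9064 / 111.41
= 27.3306 u

27.3306


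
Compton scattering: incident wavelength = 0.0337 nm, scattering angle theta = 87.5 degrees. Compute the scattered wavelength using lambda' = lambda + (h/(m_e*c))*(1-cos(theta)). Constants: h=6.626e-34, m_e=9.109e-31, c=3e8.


Compton wavelength: h/(m_e*c) = 2.4247e-12 m
d_lambda = 2.4247e-12 * (1 - cos(87.5 deg))
= 2.4247e-12 * 0.956381
= 2.3189e-12 m = 0.002319 nm
lambda' = 0.0337 + 0.002319
= 0.036019 nm

0.036019


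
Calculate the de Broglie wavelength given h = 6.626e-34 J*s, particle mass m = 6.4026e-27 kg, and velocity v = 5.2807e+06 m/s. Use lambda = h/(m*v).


lambda = h / (m * v)
= 6.626e-34 / (6.4026e-27 * 5.2807e+06)
= 6.626e-34 / 3.3810e-20
= 1.9598e-14 m

1.9598e-14


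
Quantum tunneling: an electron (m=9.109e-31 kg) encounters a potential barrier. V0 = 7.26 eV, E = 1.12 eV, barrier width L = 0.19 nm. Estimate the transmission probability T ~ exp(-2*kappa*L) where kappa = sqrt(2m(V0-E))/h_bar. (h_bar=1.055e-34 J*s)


V0 - E = 6.14 eV = 9.8363e-19 J
kappa = sqrt(2 * m * (V0-E)) / h_bar
= sqrt(2 * 9.109e-31 * 9.8363e-19) / 1.055e-34
= 1.2689e+10 /m
2*kappa*L = 2 * 1.2689e+10 * 0.19e-9
= 4.8217
T = exp(-4.8217) = 8.053377e-03

8.053377e-03


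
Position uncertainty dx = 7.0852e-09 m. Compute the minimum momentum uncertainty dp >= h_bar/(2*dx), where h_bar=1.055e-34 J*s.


dp = h_bar / (2 * dx)
= 1.055e-34 / (2 * 7.0852e-09)
= 1.055e-34 / 1.4170e-08
= 7.4451e-27 kg*m/s

7.4451e-27


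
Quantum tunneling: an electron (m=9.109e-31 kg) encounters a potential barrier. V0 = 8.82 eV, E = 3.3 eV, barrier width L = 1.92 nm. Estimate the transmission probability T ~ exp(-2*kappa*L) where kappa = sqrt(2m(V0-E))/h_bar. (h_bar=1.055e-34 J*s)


V0 - E = 5.52 eV = 8.8430e-19 J
kappa = sqrt(2 * m * (V0-E)) / h_bar
= sqrt(2 * 9.109e-31 * 8.8430e-19) / 1.055e-34
= 1.2031e+10 /m
2*kappa*L = 2 * 1.2031e+10 * 1.92e-9
= 46.1987
T = exp(-46.1987) = 8.632815e-21

8.632815e-21
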